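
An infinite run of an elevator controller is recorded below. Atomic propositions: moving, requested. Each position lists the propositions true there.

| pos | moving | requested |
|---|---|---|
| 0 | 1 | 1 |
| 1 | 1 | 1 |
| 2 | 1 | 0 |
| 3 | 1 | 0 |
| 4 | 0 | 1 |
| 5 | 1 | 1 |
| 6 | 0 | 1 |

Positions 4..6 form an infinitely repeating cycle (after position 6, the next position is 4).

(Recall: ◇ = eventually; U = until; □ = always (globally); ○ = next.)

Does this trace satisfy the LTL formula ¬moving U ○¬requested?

No

Walking from position 0: at position 0, ○¬requested has not yet held and ¬moving fails, so ¬moving U ○¬requested is false.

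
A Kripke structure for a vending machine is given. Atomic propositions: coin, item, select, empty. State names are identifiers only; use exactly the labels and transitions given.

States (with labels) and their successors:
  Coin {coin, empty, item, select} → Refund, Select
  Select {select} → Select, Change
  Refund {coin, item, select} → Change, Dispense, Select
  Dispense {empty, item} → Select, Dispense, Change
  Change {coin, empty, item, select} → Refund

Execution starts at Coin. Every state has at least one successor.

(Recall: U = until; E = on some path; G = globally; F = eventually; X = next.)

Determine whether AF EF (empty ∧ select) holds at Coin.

States satisfying EF (empty ∧ select): {Coin, Select, Refund, Dispense, Change}.
States satisfying AF EF (empty ∧ select): {Coin, Select, Refund, Dispense, Change}.
Coin ∈ Sat(AF EF (empty ∧ select)).

Yes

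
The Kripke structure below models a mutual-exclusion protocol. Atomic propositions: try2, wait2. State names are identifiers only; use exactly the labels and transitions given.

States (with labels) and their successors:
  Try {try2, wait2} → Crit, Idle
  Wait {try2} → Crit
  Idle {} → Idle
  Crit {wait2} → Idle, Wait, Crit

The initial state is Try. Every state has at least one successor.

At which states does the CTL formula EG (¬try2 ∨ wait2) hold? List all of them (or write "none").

States satisfying ¬try2 ∨ wait2: {Try, Idle, Crit}.
States satisfying EG (¬try2 ∨ wait2): {Try, Idle, Crit}.

{Try, Idle, Crit}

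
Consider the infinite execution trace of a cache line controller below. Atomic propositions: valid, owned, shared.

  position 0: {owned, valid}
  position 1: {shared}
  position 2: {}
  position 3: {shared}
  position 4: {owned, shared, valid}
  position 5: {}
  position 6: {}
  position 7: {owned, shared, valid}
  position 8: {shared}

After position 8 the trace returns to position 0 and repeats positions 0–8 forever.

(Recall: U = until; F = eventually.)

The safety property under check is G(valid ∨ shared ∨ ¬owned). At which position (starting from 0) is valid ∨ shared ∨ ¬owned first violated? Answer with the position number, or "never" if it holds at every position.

valid ∨ shared ∨ ¬owned holds at every position 0..8, and those are all the positions the trace ever visits, so the invariant G(valid ∨ shared ∨ ¬owned) is never violated.

never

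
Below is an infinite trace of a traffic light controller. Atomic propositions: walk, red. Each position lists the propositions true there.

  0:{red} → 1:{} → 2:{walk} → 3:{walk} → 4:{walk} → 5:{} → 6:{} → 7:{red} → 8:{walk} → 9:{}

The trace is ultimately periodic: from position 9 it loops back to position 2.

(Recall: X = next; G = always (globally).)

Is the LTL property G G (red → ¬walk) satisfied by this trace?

Yes

G (red → ¬walk) holds at every position 0..9, and those are all positions ever visited, so G G (red → ¬walk) holds.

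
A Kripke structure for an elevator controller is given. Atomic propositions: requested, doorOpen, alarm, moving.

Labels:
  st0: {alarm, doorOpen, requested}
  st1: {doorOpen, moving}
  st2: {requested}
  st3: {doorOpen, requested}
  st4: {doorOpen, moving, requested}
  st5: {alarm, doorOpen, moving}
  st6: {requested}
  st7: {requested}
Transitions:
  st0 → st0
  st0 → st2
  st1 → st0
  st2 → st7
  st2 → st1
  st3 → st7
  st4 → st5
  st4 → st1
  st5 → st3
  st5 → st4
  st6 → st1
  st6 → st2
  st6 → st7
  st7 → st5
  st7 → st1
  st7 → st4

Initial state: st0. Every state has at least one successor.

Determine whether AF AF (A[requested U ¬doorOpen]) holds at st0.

States satisfying AF (A[requested U ¬doorOpen]): {st2, st3, st6, st7}.
States satisfying AF AF (A[requested U ¬doorOpen]): {st2, st3, st6, st7}.
There is a path from st0 along which AF (A[requested U ¬doorOpen]) never holds.
st0 ∉ Sat(AF AF (A[requested U ¬doorOpen])).

No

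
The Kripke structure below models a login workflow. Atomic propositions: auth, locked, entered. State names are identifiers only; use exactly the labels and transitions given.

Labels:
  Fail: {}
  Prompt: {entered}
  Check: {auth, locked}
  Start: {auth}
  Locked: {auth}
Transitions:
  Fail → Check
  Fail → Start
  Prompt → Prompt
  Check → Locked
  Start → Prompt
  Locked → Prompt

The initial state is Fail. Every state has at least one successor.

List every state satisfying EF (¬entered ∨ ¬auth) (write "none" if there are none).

{Fail, Prompt, Check, Start, Locked}

States satisfying ¬entered ∨ ¬auth: {Fail, Prompt, Check, Start, Locked}.
States satisfying EF (¬entered ∨ ¬auth): {Fail, Prompt, Check, Start, Locked}.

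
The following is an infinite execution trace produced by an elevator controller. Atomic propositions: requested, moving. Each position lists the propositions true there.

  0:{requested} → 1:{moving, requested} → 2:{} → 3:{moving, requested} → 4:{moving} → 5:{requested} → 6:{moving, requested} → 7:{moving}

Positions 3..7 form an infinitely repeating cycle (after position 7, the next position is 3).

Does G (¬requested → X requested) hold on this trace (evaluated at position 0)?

¬requested → X requested holds at every position 0..7, and those are all positions ever visited, so G (¬requested → X requested) holds.
Positions where ¬requested holds: 2, 4, 7.
Check X requested at each: 2→ok, 4→ok, 7→ok.

Yes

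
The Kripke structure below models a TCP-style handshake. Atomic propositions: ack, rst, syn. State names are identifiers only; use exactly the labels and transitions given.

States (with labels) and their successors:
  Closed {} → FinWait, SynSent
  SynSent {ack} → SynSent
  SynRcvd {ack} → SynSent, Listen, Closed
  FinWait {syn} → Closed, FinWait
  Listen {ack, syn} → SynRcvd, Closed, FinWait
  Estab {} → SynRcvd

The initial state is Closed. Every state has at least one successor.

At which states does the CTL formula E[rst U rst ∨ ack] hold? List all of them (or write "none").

States satisfying rst: ∅.
States satisfying rst ∨ ack: {SynSent, SynRcvd, Listen}.
States satisfying E[rst U rst ∨ ack]: {SynSent, SynRcvd, Listen}.

{SynSent, SynRcvd, Listen}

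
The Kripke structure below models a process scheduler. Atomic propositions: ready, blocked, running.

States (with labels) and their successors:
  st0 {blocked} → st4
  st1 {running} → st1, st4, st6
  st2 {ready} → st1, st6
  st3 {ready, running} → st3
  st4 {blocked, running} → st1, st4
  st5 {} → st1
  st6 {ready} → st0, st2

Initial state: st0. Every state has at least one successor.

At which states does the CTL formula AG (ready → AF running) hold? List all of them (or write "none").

States satisfying ready → AF running: {st0, st1, st3, st4, st5}.
States satisfying AG (ready → AF running): {st3}.

{st3}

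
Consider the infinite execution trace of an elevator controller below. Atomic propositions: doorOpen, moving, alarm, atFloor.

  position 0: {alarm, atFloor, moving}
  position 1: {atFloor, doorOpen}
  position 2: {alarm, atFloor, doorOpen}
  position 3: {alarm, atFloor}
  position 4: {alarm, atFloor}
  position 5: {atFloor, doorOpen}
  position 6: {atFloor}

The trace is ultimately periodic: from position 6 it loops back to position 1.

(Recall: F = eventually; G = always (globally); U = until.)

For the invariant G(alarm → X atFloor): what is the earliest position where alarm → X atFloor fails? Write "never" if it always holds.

alarm → X atFloor holds at every position 0..6, and those are all the positions the trace ever visits, so the invariant G(alarm → X atFloor) is never violated.

never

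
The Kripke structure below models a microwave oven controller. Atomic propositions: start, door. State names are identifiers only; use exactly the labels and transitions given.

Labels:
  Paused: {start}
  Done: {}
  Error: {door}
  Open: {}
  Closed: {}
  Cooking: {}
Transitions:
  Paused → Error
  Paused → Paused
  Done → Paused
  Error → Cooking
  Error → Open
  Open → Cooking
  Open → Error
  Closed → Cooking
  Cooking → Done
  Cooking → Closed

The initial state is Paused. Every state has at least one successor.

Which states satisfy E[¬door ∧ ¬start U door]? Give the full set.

States satisfying ¬door ∧ ¬start: {Done, Open, Closed, Cooking}.
States satisfying door: {Error}.
States satisfying E[¬door ∧ ¬start U door]: {Error, Open}.

{Error, Open}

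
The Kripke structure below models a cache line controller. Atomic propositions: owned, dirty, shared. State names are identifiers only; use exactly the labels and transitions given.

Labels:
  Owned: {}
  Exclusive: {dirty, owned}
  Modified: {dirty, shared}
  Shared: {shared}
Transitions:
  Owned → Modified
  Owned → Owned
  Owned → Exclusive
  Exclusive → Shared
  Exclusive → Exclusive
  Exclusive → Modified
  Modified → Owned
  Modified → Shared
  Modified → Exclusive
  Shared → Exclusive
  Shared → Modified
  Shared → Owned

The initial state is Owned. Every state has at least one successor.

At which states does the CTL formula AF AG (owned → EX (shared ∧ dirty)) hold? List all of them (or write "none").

States satisfying AG (owned → EX (shared ∧ dirty)): {Owned, Exclusive, Modified, Shared}.
States satisfying AF AG (owned → EX (shared ∧ dirty)): {Owned, Exclusive, Modified, Shared}.

{Owned, Exclusive, Modified, Shared}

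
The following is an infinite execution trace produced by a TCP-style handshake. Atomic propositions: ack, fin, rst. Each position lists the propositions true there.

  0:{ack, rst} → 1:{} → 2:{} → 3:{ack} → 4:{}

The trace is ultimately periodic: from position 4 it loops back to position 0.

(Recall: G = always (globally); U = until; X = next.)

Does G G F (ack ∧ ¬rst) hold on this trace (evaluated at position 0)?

G F (ack ∧ ¬rst) holds at every position 0..4, and those are all positions ever visited, so G G F (ack ∧ ¬rst) holds.

Yes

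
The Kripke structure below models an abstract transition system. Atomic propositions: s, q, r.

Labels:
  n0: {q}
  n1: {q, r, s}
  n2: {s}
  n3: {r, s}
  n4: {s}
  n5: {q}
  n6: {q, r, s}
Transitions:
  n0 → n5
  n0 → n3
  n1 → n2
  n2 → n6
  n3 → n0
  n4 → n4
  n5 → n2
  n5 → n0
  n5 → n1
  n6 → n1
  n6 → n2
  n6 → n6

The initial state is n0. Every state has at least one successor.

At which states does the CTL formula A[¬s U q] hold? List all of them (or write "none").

{n0, n1, n5, n6}

States satisfying ¬s: {n0, n5}.
States satisfying q: {n0, n1, n5, n6}.
States satisfying A[¬s U q]: {n0, n1, n5, n6}.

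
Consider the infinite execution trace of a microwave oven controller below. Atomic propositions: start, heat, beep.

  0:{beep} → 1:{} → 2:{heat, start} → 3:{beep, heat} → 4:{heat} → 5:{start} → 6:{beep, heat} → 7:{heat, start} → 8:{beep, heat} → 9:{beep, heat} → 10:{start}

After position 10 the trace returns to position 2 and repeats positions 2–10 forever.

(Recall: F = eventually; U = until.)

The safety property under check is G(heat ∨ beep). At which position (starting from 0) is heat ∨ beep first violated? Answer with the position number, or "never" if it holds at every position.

1

Check heat ∨ beep at each position in order: 0 ✓.
At position 1 the labels are {}, so heat ∨ beep is false there. This is the first violation.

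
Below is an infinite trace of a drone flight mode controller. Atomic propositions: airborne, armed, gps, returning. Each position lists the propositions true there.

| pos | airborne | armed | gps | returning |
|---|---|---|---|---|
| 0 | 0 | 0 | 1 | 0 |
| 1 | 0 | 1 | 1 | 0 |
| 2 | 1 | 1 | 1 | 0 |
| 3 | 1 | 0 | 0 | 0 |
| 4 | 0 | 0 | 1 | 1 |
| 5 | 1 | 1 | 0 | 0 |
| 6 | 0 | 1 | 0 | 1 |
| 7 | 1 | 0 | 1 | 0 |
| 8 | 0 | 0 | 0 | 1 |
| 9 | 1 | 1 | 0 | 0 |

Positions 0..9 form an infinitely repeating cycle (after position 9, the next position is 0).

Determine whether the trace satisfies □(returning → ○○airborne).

Does not hold

returning → ○○airborne must hold at every position from 0 onward. It fails at position 4, so □(returning → ○○airborne) is false.
Positions where returning holds: 4, 6, 8.
Check ○○airborne at each: 4→fails, 6→fails, 8→fails.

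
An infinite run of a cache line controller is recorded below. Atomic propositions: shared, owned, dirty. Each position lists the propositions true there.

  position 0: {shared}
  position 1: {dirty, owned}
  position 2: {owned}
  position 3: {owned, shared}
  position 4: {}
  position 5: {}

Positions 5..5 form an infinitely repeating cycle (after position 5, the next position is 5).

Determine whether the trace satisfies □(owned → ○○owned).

owned → ○○owned must hold at every position from 0 onward. It fails at position 2, so □(owned → ○○owned) is false.
Positions where owned holds: 1, 2, 3.
Check ○○owned at each: 1→ok, 2→fails, 3→fails.

Violated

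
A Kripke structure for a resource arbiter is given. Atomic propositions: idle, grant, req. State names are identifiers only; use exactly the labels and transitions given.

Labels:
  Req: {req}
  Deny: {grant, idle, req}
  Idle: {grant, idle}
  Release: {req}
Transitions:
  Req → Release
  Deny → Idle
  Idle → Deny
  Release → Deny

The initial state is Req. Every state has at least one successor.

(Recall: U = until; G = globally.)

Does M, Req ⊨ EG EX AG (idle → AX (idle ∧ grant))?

States satisfying EX AG (idle → AX (idle ∧ grant)): {Req, Deny, Idle, Release}.
States satisfying EG EX AG (idle → AX (idle ∧ grant)): {Req, Deny, Idle, Release}.
Req ∈ Sat(EG EX AG (idle → AX (idle ∧ grant))).

Holds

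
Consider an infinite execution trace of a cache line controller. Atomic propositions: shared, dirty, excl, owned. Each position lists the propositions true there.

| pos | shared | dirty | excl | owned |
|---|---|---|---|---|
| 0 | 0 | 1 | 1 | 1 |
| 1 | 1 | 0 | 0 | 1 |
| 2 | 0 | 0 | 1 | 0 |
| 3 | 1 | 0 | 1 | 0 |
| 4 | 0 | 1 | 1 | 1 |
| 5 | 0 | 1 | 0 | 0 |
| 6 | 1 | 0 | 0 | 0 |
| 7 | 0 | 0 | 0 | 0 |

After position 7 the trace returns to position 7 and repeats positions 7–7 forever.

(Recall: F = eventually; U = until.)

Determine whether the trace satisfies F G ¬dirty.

G ¬dirty holds at position 6, which is reachable from 0, so F G ¬dirty holds.

Holds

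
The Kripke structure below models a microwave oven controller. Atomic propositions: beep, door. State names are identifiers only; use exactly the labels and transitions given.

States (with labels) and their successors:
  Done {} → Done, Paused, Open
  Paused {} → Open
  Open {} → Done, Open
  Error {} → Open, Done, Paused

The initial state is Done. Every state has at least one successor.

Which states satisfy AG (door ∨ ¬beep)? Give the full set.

{Done, Paused, Open, Error}

States satisfying door ∨ ¬beep: {Done, Paused, Open, Error}.
States satisfying AG (door ∨ ¬beep): {Done, Paused, Open, Error}.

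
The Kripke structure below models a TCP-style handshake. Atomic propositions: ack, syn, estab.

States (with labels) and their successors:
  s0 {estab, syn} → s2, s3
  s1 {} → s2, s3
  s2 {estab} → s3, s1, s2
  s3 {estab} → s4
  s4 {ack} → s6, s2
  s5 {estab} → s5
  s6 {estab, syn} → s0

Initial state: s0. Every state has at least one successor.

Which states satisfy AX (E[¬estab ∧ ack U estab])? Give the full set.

States satisfying E[¬estab ∧ ack U estab]: {s0, s2, s3, s4, s5, s6}.
States satisfying AX (E[¬estab ∧ ack U estab]): {s0, s1, s3, s4, s5, s6}.

{s0, s1, s3, s4, s5, s6}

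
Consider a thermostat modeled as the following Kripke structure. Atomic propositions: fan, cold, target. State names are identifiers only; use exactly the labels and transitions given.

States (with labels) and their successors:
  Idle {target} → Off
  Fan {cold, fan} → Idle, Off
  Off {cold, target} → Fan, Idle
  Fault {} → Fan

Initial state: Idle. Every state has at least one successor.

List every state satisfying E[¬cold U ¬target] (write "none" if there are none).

{Fan, Fault}

States satisfying ¬cold: {Idle, Fault}.
States satisfying ¬target: {Fan, Fault}.
States satisfying E[¬cold U ¬target]: {Fan, Fault}.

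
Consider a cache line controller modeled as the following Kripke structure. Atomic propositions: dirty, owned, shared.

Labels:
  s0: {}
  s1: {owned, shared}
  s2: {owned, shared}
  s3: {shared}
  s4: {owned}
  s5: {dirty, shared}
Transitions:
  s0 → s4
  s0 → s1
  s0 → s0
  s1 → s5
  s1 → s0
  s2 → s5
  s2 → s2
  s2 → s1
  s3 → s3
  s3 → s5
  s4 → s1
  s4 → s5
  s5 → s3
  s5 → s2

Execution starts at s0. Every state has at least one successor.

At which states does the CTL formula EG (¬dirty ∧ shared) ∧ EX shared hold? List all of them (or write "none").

{s2, s3}

States satisfying ¬dirty ∧ shared: {s1, s2, s3}.
States satisfying EG (¬dirty ∧ shared): {s2, s3}.
States satisfying shared: {s1, s2, s3, s5}.
States satisfying EX shared: {s0, s1, s2, s3, s4, s5}.
States satisfying EG (¬dirty ∧ shared) ∧ EX shared: {s2, s3}.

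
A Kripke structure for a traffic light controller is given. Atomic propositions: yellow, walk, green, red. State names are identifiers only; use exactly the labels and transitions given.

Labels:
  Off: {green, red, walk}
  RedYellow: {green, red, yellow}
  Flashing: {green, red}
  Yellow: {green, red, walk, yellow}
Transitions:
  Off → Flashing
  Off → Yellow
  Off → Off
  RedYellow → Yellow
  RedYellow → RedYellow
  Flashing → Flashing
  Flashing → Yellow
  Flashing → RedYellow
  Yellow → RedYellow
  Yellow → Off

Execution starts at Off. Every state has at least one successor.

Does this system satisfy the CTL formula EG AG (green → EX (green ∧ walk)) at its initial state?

States satisfying AG (green → EX (green ∧ walk)): {Off, RedYellow, Flashing, Yellow}.
States satisfying EG AG (green → EX (green ∧ walk)): {Off, RedYellow, Flashing, Yellow}.
Off ∈ Sat(EG AG (green → EX (green ∧ walk))).

Yes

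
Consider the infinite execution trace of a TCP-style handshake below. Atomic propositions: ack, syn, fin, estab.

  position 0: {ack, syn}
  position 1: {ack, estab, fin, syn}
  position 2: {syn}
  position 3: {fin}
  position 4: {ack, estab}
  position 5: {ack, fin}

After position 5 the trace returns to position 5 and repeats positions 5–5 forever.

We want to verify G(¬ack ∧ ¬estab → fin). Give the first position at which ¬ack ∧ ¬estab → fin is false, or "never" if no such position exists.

Check ¬ack ∧ ¬estab → fin at each position in order: 0 ✓, 1 ✓.
At position 2 the labels are {syn}, so ¬ack ∧ ¬estab → fin is false there. This is the first violation.

2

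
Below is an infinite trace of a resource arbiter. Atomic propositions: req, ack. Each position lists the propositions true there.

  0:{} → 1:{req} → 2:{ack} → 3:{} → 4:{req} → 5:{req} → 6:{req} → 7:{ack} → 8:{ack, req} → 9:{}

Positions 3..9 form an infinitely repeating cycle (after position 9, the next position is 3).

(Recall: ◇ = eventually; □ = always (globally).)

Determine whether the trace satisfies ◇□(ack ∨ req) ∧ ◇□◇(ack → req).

□(ack ∨ req) is false at every position 0..9, so it never becomes true and ◇□(ack ∨ req) fails.
□◇(ack → req) holds at position 0, which is reachable from 0, so ◇□◇(ack → req) holds.
At position 0: ◇□(ack ∨ req) is false; ◇□◇(ack → req) is true; so ◇□(ack ∨ req) ∧ ◇□◇(ack → req) is false.

Violated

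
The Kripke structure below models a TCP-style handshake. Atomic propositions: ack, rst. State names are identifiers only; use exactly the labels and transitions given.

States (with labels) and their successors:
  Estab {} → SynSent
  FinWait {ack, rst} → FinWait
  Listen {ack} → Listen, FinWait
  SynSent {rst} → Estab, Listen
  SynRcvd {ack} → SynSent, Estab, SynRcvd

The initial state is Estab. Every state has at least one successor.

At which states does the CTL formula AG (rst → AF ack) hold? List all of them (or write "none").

States satisfying rst → AF ack: {Estab, FinWait, Listen, SynRcvd}.
States satisfying AG (rst → AF ack): {FinWait, Listen}.

{FinWait, Listen}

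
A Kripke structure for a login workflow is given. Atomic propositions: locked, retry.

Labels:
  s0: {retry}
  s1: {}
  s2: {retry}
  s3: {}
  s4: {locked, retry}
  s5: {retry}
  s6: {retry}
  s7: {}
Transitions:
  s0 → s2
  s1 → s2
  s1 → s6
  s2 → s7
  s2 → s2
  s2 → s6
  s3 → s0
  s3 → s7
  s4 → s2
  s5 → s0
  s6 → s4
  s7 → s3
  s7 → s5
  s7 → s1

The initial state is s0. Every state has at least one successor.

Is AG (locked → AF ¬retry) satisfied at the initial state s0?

No

States satisfying locked → AF ¬retry: {s0, s1, s2, s3, s5, s6, s7}.
States satisfying AG (locked → AF ¬retry): ∅.
s4 is reachable from s0 and violates locked → AF ¬retry, so AG fails at s0.
s0 ∉ Sat(AG (locked → AF ¬retry)).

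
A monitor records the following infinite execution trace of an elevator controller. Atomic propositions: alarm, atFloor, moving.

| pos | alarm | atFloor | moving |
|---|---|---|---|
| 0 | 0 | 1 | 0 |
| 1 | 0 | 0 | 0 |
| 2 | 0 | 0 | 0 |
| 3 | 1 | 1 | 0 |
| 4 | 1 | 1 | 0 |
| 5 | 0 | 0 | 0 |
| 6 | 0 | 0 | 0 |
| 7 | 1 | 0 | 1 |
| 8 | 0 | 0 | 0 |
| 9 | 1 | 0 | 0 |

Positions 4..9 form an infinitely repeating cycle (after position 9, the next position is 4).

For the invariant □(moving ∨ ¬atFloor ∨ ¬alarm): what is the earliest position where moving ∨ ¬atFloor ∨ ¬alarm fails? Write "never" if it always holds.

Check moving ∨ ¬atFloor ∨ ¬alarm at each position in order: 0 ✓, 1 ✓, 2 ✓.
At position 3 the labels are {alarm, atFloor}, so moving ∨ ¬atFloor ∨ ¬alarm is false there. This is the first violation.

3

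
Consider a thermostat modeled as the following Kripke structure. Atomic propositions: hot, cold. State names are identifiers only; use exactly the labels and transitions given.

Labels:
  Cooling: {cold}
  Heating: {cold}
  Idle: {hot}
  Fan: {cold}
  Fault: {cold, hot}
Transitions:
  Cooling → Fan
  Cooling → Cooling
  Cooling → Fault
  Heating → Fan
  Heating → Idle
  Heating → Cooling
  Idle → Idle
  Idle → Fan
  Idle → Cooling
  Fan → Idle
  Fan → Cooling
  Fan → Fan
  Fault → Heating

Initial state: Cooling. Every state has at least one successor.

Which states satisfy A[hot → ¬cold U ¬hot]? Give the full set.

States satisfying hot → ¬cold: {Cooling, Heating, Idle, Fan}.
States satisfying ¬hot: {Cooling, Heating, Fan}.
States satisfying A[hot → ¬cold U ¬hot]: {Cooling, Heating, Fan}.

{Cooling, Heating, Fan}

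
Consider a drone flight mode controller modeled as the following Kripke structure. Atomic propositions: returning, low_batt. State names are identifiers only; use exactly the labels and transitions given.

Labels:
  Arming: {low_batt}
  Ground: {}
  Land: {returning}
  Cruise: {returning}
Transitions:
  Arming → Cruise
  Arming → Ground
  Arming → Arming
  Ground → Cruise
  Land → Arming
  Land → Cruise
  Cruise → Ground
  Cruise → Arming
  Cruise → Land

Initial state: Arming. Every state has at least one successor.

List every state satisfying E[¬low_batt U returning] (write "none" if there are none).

{Ground, Land, Cruise}

States satisfying ¬low_batt: {Ground, Land, Cruise}.
States satisfying returning: {Land, Cruise}.
States satisfying E[¬low_batt U returning]: {Ground, Land, Cruise}.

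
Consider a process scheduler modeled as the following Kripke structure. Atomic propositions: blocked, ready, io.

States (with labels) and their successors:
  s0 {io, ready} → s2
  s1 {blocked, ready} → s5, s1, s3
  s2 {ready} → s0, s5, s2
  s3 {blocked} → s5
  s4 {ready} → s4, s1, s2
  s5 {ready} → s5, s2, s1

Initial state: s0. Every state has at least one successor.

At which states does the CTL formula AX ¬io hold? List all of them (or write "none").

States satisfying ¬io: {s1, s2, s3, s4, s5}.
States satisfying AX ¬io: {s0, s1, s3, s4, s5}.

{s0, s1, s3, s4, s5}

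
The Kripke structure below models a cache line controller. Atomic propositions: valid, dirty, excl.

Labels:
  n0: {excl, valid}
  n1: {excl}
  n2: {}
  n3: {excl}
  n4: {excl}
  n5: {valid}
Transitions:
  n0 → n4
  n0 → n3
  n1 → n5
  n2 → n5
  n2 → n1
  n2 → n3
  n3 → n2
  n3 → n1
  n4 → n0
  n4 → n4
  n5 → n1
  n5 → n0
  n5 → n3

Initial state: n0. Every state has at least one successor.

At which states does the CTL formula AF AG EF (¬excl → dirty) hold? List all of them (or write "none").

{n0, n1, n2, n3, n4, n5}

States satisfying AG EF (¬excl → dirty): {n0, n1, n2, n3, n4, n5}.
States satisfying AF AG EF (¬excl → dirty): {n0, n1, n2, n3, n4, n5}.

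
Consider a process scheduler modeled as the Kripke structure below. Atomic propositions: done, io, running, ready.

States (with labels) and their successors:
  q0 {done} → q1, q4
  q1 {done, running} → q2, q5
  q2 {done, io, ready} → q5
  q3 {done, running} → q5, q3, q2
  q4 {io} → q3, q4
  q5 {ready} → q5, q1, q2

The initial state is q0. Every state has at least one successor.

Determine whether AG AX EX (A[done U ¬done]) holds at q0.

States satisfying AX EX (A[done U ¬done]): {q0, q1, q2, q3, q4, q5}.
States satisfying AG AX EX (A[done U ¬done]): {q0, q1, q2, q3, q4, q5}.
Every state reachable from q0 satisfies AX EX (A[done U ¬done]).
q0 ∈ Sat(AG AX EX (A[done U ¬done])).

Satisfied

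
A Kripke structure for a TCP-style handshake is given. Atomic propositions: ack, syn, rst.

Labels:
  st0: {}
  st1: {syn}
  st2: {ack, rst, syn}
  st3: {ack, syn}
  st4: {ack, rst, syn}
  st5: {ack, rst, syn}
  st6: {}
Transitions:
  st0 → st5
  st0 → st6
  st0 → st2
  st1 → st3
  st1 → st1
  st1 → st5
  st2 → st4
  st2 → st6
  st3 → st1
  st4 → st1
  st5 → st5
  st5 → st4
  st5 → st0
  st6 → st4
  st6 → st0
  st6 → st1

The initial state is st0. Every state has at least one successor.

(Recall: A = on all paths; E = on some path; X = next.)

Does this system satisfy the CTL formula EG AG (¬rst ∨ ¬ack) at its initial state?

States satisfying AG (¬rst ∨ ¬ack): ∅.
States satisfying EG AG (¬rst ∨ ¬ack): ∅.
No suitable path/successor from st0 witnesses the formula.
st0 ∉ Sat(EG AG (¬rst ∨ ¬ack)).

Does not hold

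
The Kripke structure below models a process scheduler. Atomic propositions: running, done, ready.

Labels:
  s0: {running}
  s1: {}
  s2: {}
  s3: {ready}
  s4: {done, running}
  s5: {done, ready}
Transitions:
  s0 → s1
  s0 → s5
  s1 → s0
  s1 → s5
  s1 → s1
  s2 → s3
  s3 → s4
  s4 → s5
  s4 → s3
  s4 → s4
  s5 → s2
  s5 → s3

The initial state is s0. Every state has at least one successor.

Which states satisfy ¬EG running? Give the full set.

{s0, s1, s2, s3, s5}

States satisfying running: {s0, s4}.
States satisfying EG running: {s4}.
States satisfying ¬EG running: {s0, s1, s2, s3, s5}.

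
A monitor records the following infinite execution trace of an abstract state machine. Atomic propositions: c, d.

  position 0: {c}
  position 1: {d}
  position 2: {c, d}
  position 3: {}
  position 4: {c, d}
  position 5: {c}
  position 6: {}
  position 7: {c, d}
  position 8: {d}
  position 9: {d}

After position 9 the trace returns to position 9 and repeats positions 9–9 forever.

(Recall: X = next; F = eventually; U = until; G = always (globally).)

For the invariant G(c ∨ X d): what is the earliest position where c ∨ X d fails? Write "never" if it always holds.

never

c ∨ X d holds at every position 0..9, and those are all the positions the trace ever visits, so the invariant G(c ∨ X d) is never violated.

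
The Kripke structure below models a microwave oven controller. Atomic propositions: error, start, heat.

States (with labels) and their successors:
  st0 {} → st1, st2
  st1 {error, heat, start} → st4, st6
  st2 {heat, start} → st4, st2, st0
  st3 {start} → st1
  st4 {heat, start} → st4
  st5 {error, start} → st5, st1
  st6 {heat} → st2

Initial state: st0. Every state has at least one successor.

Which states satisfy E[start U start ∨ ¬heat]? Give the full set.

States satisfying start: {st1, st2, st3, st4, st5}.
States satisfying start ∨ ¬heat: {st0, st1, st2, st3, st4, st5}.
States satisfying E[start U start ∨ ¬heat]: {st0, st1, st2, st3, st4, st5}.

{st0, st1, st2, st3, st4, st5}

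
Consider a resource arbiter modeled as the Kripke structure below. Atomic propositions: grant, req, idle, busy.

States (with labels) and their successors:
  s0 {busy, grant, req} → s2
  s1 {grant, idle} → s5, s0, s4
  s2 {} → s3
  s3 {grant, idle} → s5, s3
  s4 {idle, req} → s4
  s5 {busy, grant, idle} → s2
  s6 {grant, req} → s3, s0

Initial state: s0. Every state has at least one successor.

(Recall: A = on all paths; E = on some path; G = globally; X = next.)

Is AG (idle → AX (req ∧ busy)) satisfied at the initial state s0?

States satisfying idle → AX (req ∧ busy): {s0, s2, s6}.
States satisfying AG (idle → AX (req ∧ busy)): ∅.
s3 is reachable from s0 and violates idle → AX (req ∧ busy), so AG fails at s0.
s0 ∉ Sat(AG (idle → AX (req ∧ busy))).

Violated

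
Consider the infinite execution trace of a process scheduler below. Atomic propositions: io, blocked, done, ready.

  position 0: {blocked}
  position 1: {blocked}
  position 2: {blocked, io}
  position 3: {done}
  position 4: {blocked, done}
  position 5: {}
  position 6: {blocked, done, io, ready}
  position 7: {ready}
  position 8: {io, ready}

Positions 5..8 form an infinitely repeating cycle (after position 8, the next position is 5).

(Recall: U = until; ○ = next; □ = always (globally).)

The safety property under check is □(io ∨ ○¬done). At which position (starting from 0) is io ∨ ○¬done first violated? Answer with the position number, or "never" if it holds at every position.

3

Check io ∨ ○¬done at each position in order: 0 ✓, 1 ✓, 2 ✓.
At position 3 the labels are {done} and the next position 4 has {blocked, done}, so io ∨ ○¬done is false there. This is the first violation.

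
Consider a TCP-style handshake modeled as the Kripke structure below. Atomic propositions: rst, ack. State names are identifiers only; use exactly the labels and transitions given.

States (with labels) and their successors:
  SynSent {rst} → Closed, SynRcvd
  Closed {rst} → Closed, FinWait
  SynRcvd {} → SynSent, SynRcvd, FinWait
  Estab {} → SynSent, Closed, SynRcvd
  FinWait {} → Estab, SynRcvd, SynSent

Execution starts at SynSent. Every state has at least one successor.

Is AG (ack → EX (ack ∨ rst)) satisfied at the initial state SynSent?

Holds

States satisfying ack → EX (ack ∨ rst): {SynSent, Closed, SynRcvd, Estab, FinWait}.
States satisfying AG (ack → EX (ack ∨ rst)): {SynSent, Closed, SynRcvd, Estab, FinWait}.
Every state reachable from SynSent satisfies ack → EX (ack ∨ rst).
SynSent ∈ Sat(AG (ack → EX (ack ∨ rst))).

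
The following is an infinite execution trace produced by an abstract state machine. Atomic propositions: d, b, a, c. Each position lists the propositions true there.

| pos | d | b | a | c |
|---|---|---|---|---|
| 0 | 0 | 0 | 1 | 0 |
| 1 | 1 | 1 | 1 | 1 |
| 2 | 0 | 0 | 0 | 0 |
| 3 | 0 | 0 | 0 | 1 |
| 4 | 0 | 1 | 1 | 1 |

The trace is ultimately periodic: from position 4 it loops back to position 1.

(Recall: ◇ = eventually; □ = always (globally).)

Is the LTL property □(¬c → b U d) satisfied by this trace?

¬c → b U d must hold at every position from 0 onward. It fails at position 0, so □(¬c → b U d) is false.
Positions where ¬c holds: 0, 2.
Check b U d at each: 0→fails, 2→fails.

No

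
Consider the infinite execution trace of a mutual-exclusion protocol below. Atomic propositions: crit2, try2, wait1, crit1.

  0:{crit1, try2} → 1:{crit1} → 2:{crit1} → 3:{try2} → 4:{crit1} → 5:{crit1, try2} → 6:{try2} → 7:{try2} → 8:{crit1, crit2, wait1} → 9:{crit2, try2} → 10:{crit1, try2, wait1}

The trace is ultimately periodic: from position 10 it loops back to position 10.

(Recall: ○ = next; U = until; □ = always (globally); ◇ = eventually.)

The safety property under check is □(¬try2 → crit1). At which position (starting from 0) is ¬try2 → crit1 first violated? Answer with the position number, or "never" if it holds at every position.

never

¬try2 → crit1 holds at every position 0..10, and those are all the positions the trace ever visits, so the invariant □(¬try2 → crit1) is never violated.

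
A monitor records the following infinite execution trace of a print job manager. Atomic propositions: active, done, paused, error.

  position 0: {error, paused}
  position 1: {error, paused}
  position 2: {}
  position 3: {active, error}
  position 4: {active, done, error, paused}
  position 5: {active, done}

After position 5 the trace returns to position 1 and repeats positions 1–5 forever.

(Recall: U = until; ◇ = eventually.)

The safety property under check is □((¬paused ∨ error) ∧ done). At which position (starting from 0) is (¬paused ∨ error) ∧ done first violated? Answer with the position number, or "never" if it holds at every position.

At position 0 the labels are {error, paused}, so (¬paused ∨ error) ∧ done is false there. This is the first violation.

0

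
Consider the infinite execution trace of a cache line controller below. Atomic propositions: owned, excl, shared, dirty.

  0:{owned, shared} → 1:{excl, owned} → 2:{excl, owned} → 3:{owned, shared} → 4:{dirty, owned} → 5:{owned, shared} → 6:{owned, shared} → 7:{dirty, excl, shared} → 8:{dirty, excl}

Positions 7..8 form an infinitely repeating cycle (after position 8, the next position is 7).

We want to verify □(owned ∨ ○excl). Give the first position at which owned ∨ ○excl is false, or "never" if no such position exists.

never

owned ∨ ○excl holds at every position 0..8, and those are all the positions the trace ever visits, so the invariant □(owned ∨ ○excl) is never violated.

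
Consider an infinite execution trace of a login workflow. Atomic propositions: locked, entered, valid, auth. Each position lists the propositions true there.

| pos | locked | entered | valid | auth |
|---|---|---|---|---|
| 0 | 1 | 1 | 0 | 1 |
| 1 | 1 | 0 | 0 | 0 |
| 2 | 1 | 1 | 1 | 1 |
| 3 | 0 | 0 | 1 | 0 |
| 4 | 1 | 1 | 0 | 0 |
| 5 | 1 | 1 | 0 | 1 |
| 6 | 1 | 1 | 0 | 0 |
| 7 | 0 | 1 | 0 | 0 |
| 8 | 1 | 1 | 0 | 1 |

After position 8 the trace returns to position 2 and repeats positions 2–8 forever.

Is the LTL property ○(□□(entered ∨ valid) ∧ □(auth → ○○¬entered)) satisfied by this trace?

The position after 0 is 1; □□(entered ∨ valid) ∧ □(auth → ○○¬entered) is false there.

Violated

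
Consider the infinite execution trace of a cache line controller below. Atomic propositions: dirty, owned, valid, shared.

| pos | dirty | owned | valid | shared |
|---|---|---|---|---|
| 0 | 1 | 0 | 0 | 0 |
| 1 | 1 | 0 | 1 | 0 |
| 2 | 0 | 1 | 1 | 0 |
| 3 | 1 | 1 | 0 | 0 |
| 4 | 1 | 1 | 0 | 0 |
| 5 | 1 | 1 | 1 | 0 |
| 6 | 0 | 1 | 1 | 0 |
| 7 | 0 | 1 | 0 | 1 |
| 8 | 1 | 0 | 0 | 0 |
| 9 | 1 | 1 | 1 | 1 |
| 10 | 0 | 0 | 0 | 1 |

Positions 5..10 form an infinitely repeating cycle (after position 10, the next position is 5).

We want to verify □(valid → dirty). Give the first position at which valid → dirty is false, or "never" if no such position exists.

2

Check valid → dirty at each position in order: 0 ✓, 1 ✓.
At position 2 the labels are {owned, valid}, so valid → dirty is false there. This is the first violation.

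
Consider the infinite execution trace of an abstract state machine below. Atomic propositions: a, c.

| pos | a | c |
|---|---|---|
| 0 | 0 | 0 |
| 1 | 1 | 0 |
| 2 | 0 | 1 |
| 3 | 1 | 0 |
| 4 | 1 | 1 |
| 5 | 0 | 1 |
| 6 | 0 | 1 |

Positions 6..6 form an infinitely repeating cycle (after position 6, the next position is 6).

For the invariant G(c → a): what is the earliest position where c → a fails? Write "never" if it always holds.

Check c → a at each position in order: 0 ✓, 1 ✓.
At position 2 the labels are {c}, so c → a is false there. This is the first violation.

2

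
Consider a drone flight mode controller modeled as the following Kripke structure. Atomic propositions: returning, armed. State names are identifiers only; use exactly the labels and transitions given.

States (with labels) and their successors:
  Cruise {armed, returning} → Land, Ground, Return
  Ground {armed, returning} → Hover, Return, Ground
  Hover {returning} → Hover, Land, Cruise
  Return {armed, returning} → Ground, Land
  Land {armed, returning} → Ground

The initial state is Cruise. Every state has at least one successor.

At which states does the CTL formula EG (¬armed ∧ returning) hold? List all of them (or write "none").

{Hover}

States satisfying ¬armed ∧ returning: {Hover}.
States satisfying EG (¬armed ∧ returning): {Hover}.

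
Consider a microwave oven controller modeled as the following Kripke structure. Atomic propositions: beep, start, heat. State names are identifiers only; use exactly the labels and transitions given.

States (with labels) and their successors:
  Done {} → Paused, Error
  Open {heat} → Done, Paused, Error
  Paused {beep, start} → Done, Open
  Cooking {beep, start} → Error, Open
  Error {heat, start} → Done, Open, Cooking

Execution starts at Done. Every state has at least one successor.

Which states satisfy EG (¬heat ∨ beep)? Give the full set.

States satisfying ¬heat ∨ beep: {Done, Paused, Cooking}.
States satisfying EG (¬heat ∨ beep): {Done, Paused}.

{Done, Paused}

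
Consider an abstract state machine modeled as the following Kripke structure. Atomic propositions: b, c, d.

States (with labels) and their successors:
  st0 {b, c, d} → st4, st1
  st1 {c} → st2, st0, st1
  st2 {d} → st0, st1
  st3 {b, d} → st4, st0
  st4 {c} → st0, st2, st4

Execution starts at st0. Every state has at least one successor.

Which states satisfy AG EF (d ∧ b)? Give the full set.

{st0, st1, st2, st3, st4}

States satisfying EF (d ∧ b): {st0, st1, st2, st3, st4}.
States satisfying AG EF (d ∧ b): {st0, st1, st2, st3, st4}.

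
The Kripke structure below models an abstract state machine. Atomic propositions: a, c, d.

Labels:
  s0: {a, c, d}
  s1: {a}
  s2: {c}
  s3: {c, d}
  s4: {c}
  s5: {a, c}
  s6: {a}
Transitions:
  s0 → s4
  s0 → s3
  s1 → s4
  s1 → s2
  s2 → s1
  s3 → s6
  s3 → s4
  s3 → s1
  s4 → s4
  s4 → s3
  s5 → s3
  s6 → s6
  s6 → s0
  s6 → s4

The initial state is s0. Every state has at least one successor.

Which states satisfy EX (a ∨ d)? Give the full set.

States satisfying a ∨ d: {s0, s1, s3, s5, s6}.
States satisfying EX (a ∨ d): {s0, s2, s3, s4, s5, s6}.

{s0, s2, s3, s4, s5, s6}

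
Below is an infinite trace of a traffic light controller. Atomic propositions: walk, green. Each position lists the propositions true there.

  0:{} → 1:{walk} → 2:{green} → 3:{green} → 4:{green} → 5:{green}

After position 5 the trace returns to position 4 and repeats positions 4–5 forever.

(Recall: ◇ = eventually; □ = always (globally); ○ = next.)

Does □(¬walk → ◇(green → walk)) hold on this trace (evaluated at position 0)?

¬walk → ◇(green → walk) must hold at every position from 0 onward. It fails at position 2, so □(¬walk → ◇(green → walk)) is false.
Positions where ¬walk holds: 0, 2, 3, 4, 5.
Check ◇(green → walk) at each: 0→ok, 2→fails, 3→fails, 4→fails, 5→fails.

Does not hold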